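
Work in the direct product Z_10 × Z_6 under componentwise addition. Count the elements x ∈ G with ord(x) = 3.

An element (a,b) has order lcm(ord(a), ord(b)); count pairs with lcm equal to 3.
Enumerating gives 2 such elements.

2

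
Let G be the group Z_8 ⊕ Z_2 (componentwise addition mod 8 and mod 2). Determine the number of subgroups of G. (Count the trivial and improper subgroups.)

11

|G| = 16, so by Lagrange every subgroup order divides 16. Divisors: 1, 2, 4, 8, 16.
Subgroups by order — order 1: 1; order 2: 3; order 4: 3; order 8: 3; order 16: 1.
Total: 1 + 3 + 3 + 3 + 1 = 11.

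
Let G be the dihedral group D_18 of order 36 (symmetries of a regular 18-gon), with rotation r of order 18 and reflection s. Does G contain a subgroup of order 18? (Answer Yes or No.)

18 | 36. A subgroup of order 18 is {e, r, r^2, r^3, r^4, r^5, r^6, r^7, r^8, r^9, r^10, r^11, r^12, r^13, r^14, r^15, r^16, r^17}.

Yes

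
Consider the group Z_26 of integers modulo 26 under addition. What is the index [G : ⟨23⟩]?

1

|⟨23⟩| = 26 and |G| = 26.
By Lagrange, [G : H] = |G|/|H| = 26/26 = 1.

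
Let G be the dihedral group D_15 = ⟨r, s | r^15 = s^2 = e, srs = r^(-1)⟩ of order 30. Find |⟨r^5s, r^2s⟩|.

10

|⟨r^5s⟩| = 2 and |⟨r^2s⟩| = 2, so |H| is a multiple of lcm(2, 2) = 2 and divides |G| = 30.
Closing under the operation: H = {e, r^3, r^6, r^9, r^12, r^2s, r^5s, r^8s, r^11s, r^14s}, so |H| = 10.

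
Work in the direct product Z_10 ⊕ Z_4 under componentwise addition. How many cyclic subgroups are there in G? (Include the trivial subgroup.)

12

Group the elements of G by the cyclic subgroup they generate; each cyclic subgroup of order d accounts for φ(d) elements.
Cyclic subgroups by order — order 1: 1; order 2: 3; order 4: 2; order 5: 1; order 10: 3; order 20: 2.
Total: 12.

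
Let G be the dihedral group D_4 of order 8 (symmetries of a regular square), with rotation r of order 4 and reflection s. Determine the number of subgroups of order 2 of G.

5

|G| = 8 and 2 | 8, so subgroups of order 2 are possible by Lagrange.
The subgroups of order 2 are: {e, r^2}; {e, r^2s}; {e, r^3s}; {e, rs}; … (5 in all).
So G has 5 subgroups of order 2.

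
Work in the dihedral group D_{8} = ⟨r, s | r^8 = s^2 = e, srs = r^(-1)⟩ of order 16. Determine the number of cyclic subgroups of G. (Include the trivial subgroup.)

12

Each element a generates a cyclic subgroup ⟨a⟩; distinct elements may generate the same one (a cyclic group of order d has φ(d) generators).
Cyclic subgroups by order — order 1: 1; order 2: 9; order 4: 1; order 8: 1.
Total: 12.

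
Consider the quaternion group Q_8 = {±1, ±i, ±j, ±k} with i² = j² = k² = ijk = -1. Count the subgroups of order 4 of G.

3

|G| = 8 and 4 | 8, so subgroups of order 4 are possible by Lagrange.
The subgroups of order 4 are: {1, -1, i, -i}; {1, -1, j, -j}; {1, -1, k, -k}.
So G has 3 subgroups of order 4.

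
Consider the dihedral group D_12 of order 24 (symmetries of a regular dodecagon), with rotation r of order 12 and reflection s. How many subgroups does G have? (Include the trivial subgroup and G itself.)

|G| = 24, so by Lagrange every subgroup order divides 24. Divisors: 1, 2, 3, 4, 6, 8, 12, 24.
Subgroups by order — order 1: 1; order 2: 13; order 3: 1; order 4: 7; order 6: 5; order 8: 3; order 12: 3; order 24: 1.
Total: 1 + 13 + 1 + 7 + 5 + 3 + 3 + 1 = 34.

34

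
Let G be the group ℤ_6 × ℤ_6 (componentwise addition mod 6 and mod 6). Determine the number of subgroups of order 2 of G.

|G| = 36 and 2 | 36, so subgroups of order 2 are possible by Lagrange.
The subgroups of order 2 are: {(0,0), (0,3)}; {(0,0), (3,0)}; {(0,0), (3,3)}.
So G has 3 subgroups of order 2.

3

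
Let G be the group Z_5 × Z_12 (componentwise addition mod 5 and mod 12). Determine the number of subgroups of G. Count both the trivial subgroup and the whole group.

|G| = 60, so by Lagrange every subgroup order divides 60. Divisors: 1, 2, 3, 4, 5, 6, 10, 12, 15, 20, 30, 60.
Subgroups by order — order 1: 1; order 2: 1; order 3: 1; order 4: 1; order 5: 1; order 6: 1; order 10: 1; order 12: 1; order 15: 1; order 20: 1; order 30: 1; order 60: 1.
Total: 1 + 1 + 1 + 1 + 1 + 1 + 1 + 1 + 1 + 1 + 1 + 1 = 12.

12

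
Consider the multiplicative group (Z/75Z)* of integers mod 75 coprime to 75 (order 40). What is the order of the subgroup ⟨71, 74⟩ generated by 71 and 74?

20

|⟨71⟩| = 10 and |⟨74⟩| = 2, so |H| is a multiple of lcm(10, 2) = 10 and divides |G| = 40.
Closing under the operation: H = {1, 4, 11, 14, 16, 19, 26, 29, 31, 34, 41, 44, 46, 49, 56, 59, 61, 64, 71, 74}, so |H| = 20.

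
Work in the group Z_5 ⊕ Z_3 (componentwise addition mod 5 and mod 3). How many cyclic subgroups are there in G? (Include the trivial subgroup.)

4

Each element a generates a cyclic subgroup ⟨a⟩; distinct elements may generate the same one (a cyclic group of order d has φ(d) generators).
Cyclic subgroups by order — order 1: 1; order 3: 1; order 5: 1; order 15: 1.
Total: 4.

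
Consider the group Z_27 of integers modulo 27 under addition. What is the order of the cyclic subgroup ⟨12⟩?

In Z_27, the order of an element a is n/gcd(a, n).
gcd(12, 27) = 3, so |⟨12⟩| = 27/3 = 9.

9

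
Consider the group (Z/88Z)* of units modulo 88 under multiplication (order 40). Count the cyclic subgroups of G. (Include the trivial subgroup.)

16

Each element a generates a cyclic subgroup ⟨a⟩; distinct elements may generate the same one (a cyclic group of order d has φ(d) generators).
Cyclic subgroups by order — order 1: 1; order 2: 7; order 5: 1; order 10: 7.
Total: 16.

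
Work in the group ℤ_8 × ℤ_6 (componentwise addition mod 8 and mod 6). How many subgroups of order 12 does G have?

3

|G| = 48 and 12 | 48, so subgroups of order 12 are possible by Lagrange.
The subgroups of order 12 are: {(0,0), (0,1), (0,2), (0,3), (0,4), (0,5), (4,0), (4,1), (4,2), (4,3), (4,4), (4,5)}; {(0,0), (0,2), (0,4), (2,0), (2,2), (2,4), (4,0), (4,2), (4,4), (6,0), (6,2), (6,4)}; {(0,0), (0,2), (0,4), (2,1), (2,3), (2,5), (4,0), (4,2), (4,4), (6,1), (6,3), (6,5)}.
So G has 3 subgroups of order 12.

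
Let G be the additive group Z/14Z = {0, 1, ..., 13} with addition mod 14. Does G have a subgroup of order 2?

Yes

2 | 14. A subgroup of order 2 is {0, 7}.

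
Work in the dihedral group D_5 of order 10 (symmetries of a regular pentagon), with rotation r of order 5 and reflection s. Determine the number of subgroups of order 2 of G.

5

|G| = 10 and 2 | 10, so subgroups of order 2 are possible by Lagrange.
The subgroups of order 2 are: {e, r^2s}; {e, r^3s}; {e, r^4s}; {e, rs}; … (5 in all).
So G has 5 subgroups of order 2.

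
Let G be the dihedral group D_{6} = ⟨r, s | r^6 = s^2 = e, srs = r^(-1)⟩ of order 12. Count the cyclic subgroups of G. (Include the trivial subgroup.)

A cyclic subgroup of order d is generated by each of its φ(d) elements of order d, so the cyclic subgroups of order d number (#elements of order d)/φ(d).
Cyclic subgroups by order — order 1: 1; order 2: 7; order 3: 1; order 6: 1.
Total: 10.

10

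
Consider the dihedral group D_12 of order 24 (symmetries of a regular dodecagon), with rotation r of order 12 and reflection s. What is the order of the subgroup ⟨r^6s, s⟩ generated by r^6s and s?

|⟨r^6s⟩| = 2 and |⟨s⟩| = 2, so |H| is a multiple of lcm(2, 2) = 2 and divides |G| = 24.
Closing under the operation: H = {e, r^6, s, r^6s}, so |H| = 4.

4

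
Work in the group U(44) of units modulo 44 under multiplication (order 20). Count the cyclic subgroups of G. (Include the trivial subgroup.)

A cyclic subgroup of order d is generated by each of its φ(d) elements of order d, so the cyclic subgroups of order d number (#elements of order d)/φ(d).
Cyclic subgroups by order — order 1: 1; order 2: 3; order 5: 1; order 10: 3.
Total: 8.

8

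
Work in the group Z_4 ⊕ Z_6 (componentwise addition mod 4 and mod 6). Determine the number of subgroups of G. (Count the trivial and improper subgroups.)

16

|G| = 24, so by Lagrange every subgroup order divides 24. Divisors: 1, 2, 3, 4, 6, 8, 12, 24.
Subgroups by order — order 1: 1; order 2: 3; order 3: 1; order 4: 3; order 6: 3; order 8: 1; order 12: 3; order 24: 1.
Total: 1 + 3 + 1 + 3 + 3 + 1 + 3 + 1 = 16.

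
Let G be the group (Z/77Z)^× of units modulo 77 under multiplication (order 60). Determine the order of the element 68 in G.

30

Compute successive powers of 68 mod 77: 68, 4, 41, 16, 10, 64, 40, 25, …; 68^30 ≡ 1 (mod 77).
So |⟨68⟩| = 30.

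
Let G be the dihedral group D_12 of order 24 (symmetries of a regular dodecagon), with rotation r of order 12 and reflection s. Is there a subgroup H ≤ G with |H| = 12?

12 | 24. A subgroup of order 12 is {e, r, r^2, r^3, r^4, r^5, r^6, r^7, r^8, r^9, r^10, r^11}.

Yes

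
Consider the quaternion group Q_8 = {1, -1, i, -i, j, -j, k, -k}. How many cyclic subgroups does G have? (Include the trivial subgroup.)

A cyclic subgroup of order d is generated by each of its φ(d) elements of order d, so the cyclic subgroups of order d number (#elements of order d)/φ(d).
Cyclic subgroups by order — order 1: 1; order 2: 1; order 4: 3.
Total: 5.

5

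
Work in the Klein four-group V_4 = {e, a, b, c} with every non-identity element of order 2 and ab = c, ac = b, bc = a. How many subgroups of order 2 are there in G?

3

|G| = 4 and 2 | 4, so subgroups of order 2 are possible by Lagrange.
The subgroups of order 2 are: {e, a}; {e, b}; {e, c}.
So G has 3 subgroups of order 2.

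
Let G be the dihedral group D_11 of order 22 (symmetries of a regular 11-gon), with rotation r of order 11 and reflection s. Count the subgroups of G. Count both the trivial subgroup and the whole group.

|G| = 22, so by Lagrange every subgroup order divides 22. Divisors: 1, 2, 11, 22.
Subgroups by order — order 1: 1; order 2: 11; order 11: 1; order 22: 1.
Total: 1 + 11 + 1 + 1 = 14.

14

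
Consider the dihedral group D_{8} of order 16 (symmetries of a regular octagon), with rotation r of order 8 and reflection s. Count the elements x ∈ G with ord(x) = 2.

9

Enumerating element orders in G gives 9 elements of order 2.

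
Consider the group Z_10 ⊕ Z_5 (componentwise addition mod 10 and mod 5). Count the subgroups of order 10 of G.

6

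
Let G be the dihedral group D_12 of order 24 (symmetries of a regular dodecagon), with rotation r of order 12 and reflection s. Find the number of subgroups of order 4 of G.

7

|G| = 24 and 4 | 24, so subgroups of order 4 are possible by Lagrange.
The subgroups of order 4 are: {e, r^6, r^4s, r^10s}; {e, r^6, r^5s, r^11s}; {e, r^6, r^2s, r^8s}; {e, r^3, r^6, r^9}; … (7 in all).
So G has 7 subgroups of order 4.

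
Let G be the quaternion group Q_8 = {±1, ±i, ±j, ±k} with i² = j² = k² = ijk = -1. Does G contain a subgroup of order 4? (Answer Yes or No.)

Yes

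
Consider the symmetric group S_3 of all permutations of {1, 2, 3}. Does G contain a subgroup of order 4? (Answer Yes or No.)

No

4 does not divide |G| = 6, so by Lagrange no subgroup of order 4 exists.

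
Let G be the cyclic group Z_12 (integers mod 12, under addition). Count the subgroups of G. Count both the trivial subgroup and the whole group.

6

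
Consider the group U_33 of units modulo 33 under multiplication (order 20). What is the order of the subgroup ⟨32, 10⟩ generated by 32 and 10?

4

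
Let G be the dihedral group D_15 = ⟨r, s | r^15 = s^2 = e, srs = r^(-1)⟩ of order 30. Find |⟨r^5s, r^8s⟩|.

|⟨r^5s⟩| = 2 and |⟨r^8s⟩| = 2, so |H| is a multiple of lcm(2, 2) = 2 and divides |G| = 30.
Closing under the operation: H = {e, r^3, r^6, r^9, r^12, r^2s, r^5s, r^8s, r^11s, r^14s}, so |H| = 10.

10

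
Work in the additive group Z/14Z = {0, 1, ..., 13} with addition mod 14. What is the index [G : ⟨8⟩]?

|⟨8⟩| = 7 and |G| = 14.
By Lagrange, [G : H] = |G|/|H| = 14/7 = 2.

2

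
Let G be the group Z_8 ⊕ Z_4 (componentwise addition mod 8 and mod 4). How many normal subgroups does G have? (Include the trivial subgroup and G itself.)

G is abelian, so every subgroup is normal.
G has 22 subgroups in total, hence 22 normal subgroups.

22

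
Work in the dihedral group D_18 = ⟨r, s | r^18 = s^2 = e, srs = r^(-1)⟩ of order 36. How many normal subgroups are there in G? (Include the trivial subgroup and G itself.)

G has 45 subgroups. Checking conjugation-invariance by order — order 1: 1/1 normal; order 2: 1/19 normal; order 3: 1/1 normal; order 4: 0/9 normal; order 6: 1/7 normal; order 9: 1/1 normal; order 12: 0/3 normal; order 18: 3/3 normal; order 36: 1/1 normal.
Total normal subgroups: 9.

9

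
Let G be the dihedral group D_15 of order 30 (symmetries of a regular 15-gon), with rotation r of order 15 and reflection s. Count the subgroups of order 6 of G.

5

|G| = 30 and 6 | 30, so subgroups of order 6 are possible by Lagrange.
The subgroups of order 6 are: {e, r^5, r^10, s, r^5s, r^10s}; {e, r^5, r^10, rs, r^6s, r^11s}; {e, r^5, r^10, r^2s, r^7s, r^12s}; {e, r^5, r^10, r^3s, r^8s, r^13s}; … (5 in all).
So G has 5 subgroups of order 6.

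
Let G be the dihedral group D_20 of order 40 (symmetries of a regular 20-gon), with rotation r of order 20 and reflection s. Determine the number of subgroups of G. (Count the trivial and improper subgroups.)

48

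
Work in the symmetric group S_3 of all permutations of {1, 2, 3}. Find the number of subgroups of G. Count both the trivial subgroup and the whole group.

|G| = 6, so by Lagrange every subgroup order divides 6. Divisors: 1, 2, 3, 6.
Subgroups by order — order 1: 1; order 2: 3; order 3: 1; order 6: 1.
Total: 1 + 3 + 1 + 1 = 6.

6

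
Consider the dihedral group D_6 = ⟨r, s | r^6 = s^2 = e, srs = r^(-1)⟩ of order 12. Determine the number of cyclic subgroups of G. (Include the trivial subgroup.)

10

Each element a generates a cyclic subgroup ⟨a⟩; distinct elements may generate the same one (a cyclic group of order d has φ(d) generators).
Cyclic subgroups by order — order 1: 1; order 2: 7; order 3: 1; order 6: 1.
Total: 10.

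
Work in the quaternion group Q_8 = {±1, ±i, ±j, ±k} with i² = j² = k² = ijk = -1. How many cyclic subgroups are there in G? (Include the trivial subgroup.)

Group the elements of G by the cyclic subgroup they generate; each cyclic subgroup of order d accounts for φ(d) elements.
Cyclic subgroups by order — order 1: 1; order 2: 1; order 4: 3.
Total: 5.

5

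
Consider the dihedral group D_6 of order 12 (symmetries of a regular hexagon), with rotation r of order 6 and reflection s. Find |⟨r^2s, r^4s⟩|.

|⟨r^2s⟩| = 2 and |⟨r^4s⟩| = 2, so |H| is a multiple of lcm(2, 2) = 2 and divides |G| = 12.
Closing under the operation: H = {e, r^2, r^4, s, r^2s, r^4s}, so |H| = 6.

6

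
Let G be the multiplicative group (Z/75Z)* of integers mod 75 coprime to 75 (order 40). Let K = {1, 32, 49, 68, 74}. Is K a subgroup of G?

Closure fails: 32 · 74 = 43 ∉ K. So K is not a subgroup.

No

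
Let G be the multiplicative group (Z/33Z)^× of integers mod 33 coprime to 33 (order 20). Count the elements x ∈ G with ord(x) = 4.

No element of G has order 4 (even though 4 | 20).

0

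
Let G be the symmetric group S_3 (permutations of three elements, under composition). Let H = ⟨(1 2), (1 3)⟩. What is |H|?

6

|⟨(1 2)⟩| = 2 and |⟨(1 3)⟩| = 2, so |H| is a multiple of lcm(2, 2) = 2 and divides |G| = 6.
Closing {(1 2), (1 3)} under the group operation gives all of G, so |H| = 6.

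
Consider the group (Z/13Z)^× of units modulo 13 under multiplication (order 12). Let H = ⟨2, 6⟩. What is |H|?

|⟨2⟩| = 12 and |⟨6⟩| = 12, so |H| is a multiple of lcm(12, 12) = 12 and divides |G| = 12.
Closing {2, 6} under the group operation gives all of G, so |H| = 12.

12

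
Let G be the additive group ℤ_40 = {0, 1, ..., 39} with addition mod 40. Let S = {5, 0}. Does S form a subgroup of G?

5 ∈ S but its inverse 35 ∉ S, so S is not a subgroup.

No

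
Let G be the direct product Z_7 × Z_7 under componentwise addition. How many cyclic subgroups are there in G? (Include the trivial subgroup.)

Each element a generates a cyclic subgroup ⟨a⟩; distinct elements may generate the same one (a cyclic group of order d has φ(d) generators).
Cyclic subgroups by order — order 1: 1; order 7: 8.
Total: 9.

9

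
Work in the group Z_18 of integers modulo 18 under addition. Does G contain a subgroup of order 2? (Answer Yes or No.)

Yes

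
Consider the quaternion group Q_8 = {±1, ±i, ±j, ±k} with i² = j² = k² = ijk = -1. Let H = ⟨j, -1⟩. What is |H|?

|⟨j⟩| = 4 and |⟨-1⟩| = 2, so |H| is a multiple of lcm(4, 2) = 4 and divides |G| = 8.
Closing under the operation: H = {1, -1, j, -j}, so |H| = 4.

4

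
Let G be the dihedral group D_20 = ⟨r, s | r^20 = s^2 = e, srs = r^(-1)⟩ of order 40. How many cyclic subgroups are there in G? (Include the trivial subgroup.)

26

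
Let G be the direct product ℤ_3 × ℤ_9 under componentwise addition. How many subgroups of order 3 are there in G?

4

|G| = 27 and 3 | 27, so subgroups of order 3 are possible by Lagrange.
The subgroups of order 3 are: {(0,0), (0,3), (0,6)}; {(0,0), (1,0), (2,0)}; {(0,0), (1,3), (2,6)}; {(0,0), (1,6), (2,3)}.
So G has 4 subgroups of order 3.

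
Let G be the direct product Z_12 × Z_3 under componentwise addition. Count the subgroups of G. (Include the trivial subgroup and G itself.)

18

|G| = 36, so by Lagrange every subgroup order divides 36. Divisors: 1, 2, 3, 4, 6, 9, 12, 18, 36.
Subgroups by order — order 1: 1; order 2: 1; order 3: 4; order 4: 1; order 6: 4; order 9: 1; order 12: 4; order 18: 1; order 36: 1.
Total: 1 + 1 + 4 + 1 + 4 + 1 + 4 + 1 + 1 = 18.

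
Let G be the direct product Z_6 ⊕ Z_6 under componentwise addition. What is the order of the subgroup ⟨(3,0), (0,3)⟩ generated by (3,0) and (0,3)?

4

|⟨(3,0)⟩| = 2 and |⟨(0,3)⟩| = 2, so |H| is a multiple of lcm(2, 2) = 2 and divides |G| = 36.
Closing under the operation: H = {(0,0), (0,3), (3,0), (3,3)}, so |H| = 4.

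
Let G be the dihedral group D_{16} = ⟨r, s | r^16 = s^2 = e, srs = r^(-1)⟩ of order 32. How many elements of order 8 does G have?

4

The elements of order 8 are: r^2, r^6, r^10, r^14.
That's 4.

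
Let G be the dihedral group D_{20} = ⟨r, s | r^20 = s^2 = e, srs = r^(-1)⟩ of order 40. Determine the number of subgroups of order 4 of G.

11

|G| = 40 and 4 | 40, so subgroups of order 4 are possible by Lagrange.
The subgroups of order 4 are: {e, r^10, s, r^10s}; {e, r^10, rs, r^11s}; {e, r^10, r^2s, r^12s}; {e, r^10, r^3s, r^13s}; … (11 in all).
So G has 11 subgroups of order 4.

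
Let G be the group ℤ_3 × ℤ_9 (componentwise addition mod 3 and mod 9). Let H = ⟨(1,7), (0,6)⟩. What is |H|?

9

|⟨(1,7)⟩| = 9 and |⟨(0,6)⟩| = 3, so |H| is a multiple of lcm(9, 3) = 9 and divides |G| = 27.
Closing under the operation: H = {(0,0), (0,3), (0,6), (1,1), (1,4), (1,7), (2,2), (2,5), (2,8)}, so |H| = 9.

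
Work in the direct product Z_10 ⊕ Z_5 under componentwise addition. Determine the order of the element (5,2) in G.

The order of (5,2) in Z_10 × Z_5 is lcm(ord(5) in Z_10, ord(2) in Z_5).
ord(5) = 2 and ord(2) = 5, so |⟨(5,2)⟩| = lcm(2, 5) = 10.

10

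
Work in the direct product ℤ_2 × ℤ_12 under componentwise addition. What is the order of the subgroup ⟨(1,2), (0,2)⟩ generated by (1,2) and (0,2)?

|⟨(1,2)⟩| = 6 and |⟨(0,2)⟩| = 6, so |H| is a multiple of lcm(6, 6) = 6 and divides |G| = 24.
Closing under the operation: H = {(0,0), (0,2), (0,4), (0,6), (0,8), (0,10), (1,0), (1,2), (1,4), (1,6), (1,8), (1,10)}, so |H| = 12.

12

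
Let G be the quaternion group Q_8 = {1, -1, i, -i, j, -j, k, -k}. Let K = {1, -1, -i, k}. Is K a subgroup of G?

-i ∈ K but its inverse i ∉ K, so K is not a subgroup.

No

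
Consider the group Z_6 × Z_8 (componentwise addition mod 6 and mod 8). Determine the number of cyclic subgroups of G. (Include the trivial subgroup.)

16

Group the elements of G by the cyclic subgroup they generate; each cyclic subgroup of order d accounts for φ(d) elements.
Cyclic subgroups by order — order 1: 1; order 2: 3; order 3: 1; order 4: 2; order 6: 3; order 8: 2; order 12: 2; order 24: 2.
Total: 16.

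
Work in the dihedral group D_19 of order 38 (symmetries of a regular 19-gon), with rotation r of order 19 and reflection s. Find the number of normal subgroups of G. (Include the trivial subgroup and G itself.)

3

G has 22 subgroups. Checking conjugation-invariance by order — order 1: 1/1 normal; order 2: 0/19 normal; order 19: 1/1 normal; order 38: 1/1 normal.
Total normal subgroups: 3.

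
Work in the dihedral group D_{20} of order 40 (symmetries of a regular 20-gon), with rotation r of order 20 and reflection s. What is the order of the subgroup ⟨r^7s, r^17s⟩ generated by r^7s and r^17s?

|⟨r^7s⟩| = 2 and |⟨r^17s⟩| = 2, so |H| is a multiple of lcm(2, 2) = 2 and divides |G| = 40.
Closing under the operation: H = {e, r^10, r^7s, r^17s}, so |H| = 4.

4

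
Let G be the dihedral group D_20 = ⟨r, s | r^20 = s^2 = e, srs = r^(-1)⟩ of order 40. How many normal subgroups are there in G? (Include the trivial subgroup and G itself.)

9

G has 48 subgroups. Checking conjugation-invariance by order — order 1: 1/1 normal; order 2: 1/21 normal; order 4: 1/11 normal; order 5: 1/1 normal; order 8: 0/5 normal; order 10: 1/5 normal; order 20: 3/3 normal; order 40: 1/1 normal.
Total normal subgroups: 9.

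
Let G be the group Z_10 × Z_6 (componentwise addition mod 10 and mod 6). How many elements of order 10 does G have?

An element (a,b) has order lcm(ord(a), ord(b)); count pairs with lcm equal to 10.
Enumerating gives 12 such elements.

12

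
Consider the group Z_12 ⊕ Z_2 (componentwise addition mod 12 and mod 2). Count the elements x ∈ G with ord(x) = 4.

An element (a,b) has order lcm(ord(a), ord(b)); count pairs with lcm equal to 4.
Enumerating gives 4 such elements.

4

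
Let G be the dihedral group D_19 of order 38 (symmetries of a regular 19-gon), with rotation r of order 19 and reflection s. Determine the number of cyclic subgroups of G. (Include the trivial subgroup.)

Group the elements of G by the cyclic subgroup they generate; each cyclic subgroup of order d accounts for φ(d) elements.
Cyclic subgroups by order — order 1: 1; order 2: 19; order 19: 1.
Total: 21.

21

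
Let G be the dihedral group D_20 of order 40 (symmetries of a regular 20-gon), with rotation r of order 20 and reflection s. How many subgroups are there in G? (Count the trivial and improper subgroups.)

|G| = 40, so by Lagrange every subgroup order divides 40. Divisors: 1, 2, 4, 5, 8, 10, 20, 40.
Subgroups by order — order 1: 1; order 2: 21; order 4: 11; order 5: 1; order 8: 5; order 10: 5; order 20: 3; order 40: 1.
Total: 1 + 21 + 11 + 1 + 5 + 5 + 3 + 1 = 48.

48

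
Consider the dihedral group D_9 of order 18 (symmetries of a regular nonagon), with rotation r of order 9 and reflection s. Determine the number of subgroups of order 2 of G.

9

|G| = 18 and 2 | 18, so subgroups of order 2 are possible by Lagrange.
The subgroups of order 2 are: {e, r^2s}; {e, r^3s}; {e, r^4s}; {e, r^5s}; … (9 in all).
So G has 9 subgroups of order 2.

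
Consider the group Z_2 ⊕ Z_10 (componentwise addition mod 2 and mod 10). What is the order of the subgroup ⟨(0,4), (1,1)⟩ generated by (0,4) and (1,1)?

|⟨(0,4)⟩| = 5 and |⟨(1,1)⟩| = 10, so |H| is a multiple of lcm(5, 10) = 10 and divides |G| = 20.
Closing under the operation: H = {(0,0), (0,2), (0,4), (0,6), (0,8), (1,1), (1,3), (1,5), (1,7), (1,9)}, so |H| = 10.

10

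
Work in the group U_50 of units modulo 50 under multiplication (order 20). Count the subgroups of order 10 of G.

|G| = 20 and 10 | 20, so subgroups of order 10 are possible by Lagrange.
The subgroups of order 10 are: {1, 9, 11, 19, 21, 29, 31, 39, 41, 49}.
So G has 1 subgroup of order 10.

1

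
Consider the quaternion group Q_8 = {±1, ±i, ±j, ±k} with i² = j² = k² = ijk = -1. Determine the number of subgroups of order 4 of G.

|G| = 8 and 4 | 8, so subgroups of order 4 are possible by Lagrange.
The subgroups of order 4 are: {1, -1, i, -i}; {1, -1, j, -j}; {1, -1, k, -k}.
So G has 3 subgroups of order 4.

3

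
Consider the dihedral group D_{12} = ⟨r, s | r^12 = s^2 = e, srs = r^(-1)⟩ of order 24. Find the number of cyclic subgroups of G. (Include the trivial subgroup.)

18

Each element a generates a cyclic subgroup ⟨a⟩; distinct elements may generate the same one (a cyclic group of order d has φ(d) generators).
Cyclic subgroups by order — order 1: 1; order 2: 13; order 3: 1; order 4: 1; order 6: 1; order 12: 1.
Total: 18.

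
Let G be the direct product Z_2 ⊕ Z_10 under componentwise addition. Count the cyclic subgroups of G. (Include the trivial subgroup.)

8

Group the elements of G by the cyclic subgroup they generate; each cyclic subgroup of order d accounts for φ(d) elements.
Cyclic subgroups by order — order 1: 1; order 2: 3; order 5: 1; order 10: 3.
Total: 8.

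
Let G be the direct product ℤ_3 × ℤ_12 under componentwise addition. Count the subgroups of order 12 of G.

4

|G| = 36 and 12 | 36, so subgroups of order 12 are possible by Lagrange.
The subgroups of order 12 are: {(0,0), (0,1), (0,2), (0,3), (0,4), (0,5), (0,6), (0,7), (0,8), (0,9), (0,10), (0,11)}; {(0,0), (0,3), (0,6), (0,9), (1,0), (1,3), (1,6), (1,9), (2,0), (2,3), (2,6), (2,9)}; {(0,0), (0,3), (0,6), (0,9), (1,1), (1,4), (1,7), (1,10), (2,2), (2,5), (2,8), (2,11)}; {(0,0), (0,3), (0,6), (0,9), (1,2), (1,5), (1,8), (1,11), (2,1), (2,4), (2,7), (2,10)}.
So G has 4 subgroups of order 12.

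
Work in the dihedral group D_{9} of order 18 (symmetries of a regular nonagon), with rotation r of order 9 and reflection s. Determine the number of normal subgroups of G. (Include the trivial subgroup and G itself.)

4

G has 16 subgroups. Checking conjugation-invariance by order — order 1: 1/1 normal; order 2: 0/9 normal; order 3: 1/1 normal; order 6: 0/3 normal; order 9: 1/1 normal; order 18: 1/1 normal.
Total normal subgroups: 4.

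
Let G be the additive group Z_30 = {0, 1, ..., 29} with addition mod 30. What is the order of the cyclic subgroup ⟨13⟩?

In Z_30, the order of an element a is n/gcd(a, n).
gcd(13, 30) = 1, so |⟨13⟩| = 30/1 = 30.

30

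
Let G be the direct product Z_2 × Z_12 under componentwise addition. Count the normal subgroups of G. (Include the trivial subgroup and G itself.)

G is abelian, so every subgroup is normal.
G has 16 subgroups in total, hence 16 normal subgroups.

16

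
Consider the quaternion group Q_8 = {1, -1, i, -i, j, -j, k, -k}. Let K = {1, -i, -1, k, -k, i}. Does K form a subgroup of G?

No

|K| = 6 does not divide |G| = 8, so by Lagrange K is not a subgroup.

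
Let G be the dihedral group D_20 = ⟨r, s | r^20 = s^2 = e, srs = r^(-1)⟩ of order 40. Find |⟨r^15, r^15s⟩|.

|⟨r^15⟩| = 4 and |⟨r^15s⟩| = 2, so |H| is a multiple of lcm(4, 2) = 4 and divides |G| = 40.
Closing under the operation: H = {e, r^5, r^10, r^15, s, r^5s, r^10s, r^15s}, so |H| = 8.

8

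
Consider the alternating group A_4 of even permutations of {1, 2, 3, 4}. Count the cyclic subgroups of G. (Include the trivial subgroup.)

8

Group the elements of G by the cyclic subgroup they generate; each cyclic subgroup of order d accounts for φ(d) elements.
Cyclic subgroups by order — order 1: 1; order 2: 3; order 3: 4.
Total: 8.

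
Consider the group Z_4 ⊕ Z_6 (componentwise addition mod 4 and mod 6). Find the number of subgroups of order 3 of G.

1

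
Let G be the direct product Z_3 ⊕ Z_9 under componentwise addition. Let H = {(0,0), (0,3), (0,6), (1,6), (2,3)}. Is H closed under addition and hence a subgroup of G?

|H| = 5 does not divide |G| = 27, so by Lagrange H is not a subgroup.

No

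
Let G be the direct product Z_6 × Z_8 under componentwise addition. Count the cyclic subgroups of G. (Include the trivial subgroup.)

16

A cyclic subgroup of order d is generated by each of its φ(d) elements of order d, so the cyclic subgroups of order d number (#elements of order d)/φ(d).
Cyclic subgroups by order — order 1: 1; order 2: 3; order 3: 1; order 4: 2; order 6: 3; order 8: 2; order 12: 2; order 24: 2.
Total: 16.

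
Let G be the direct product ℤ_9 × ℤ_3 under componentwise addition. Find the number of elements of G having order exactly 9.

18

An element (a,b) has order lcm(ord(a), ord(b)); count pairs with lcm equal to 9.
Enumerating gives 18 such elements.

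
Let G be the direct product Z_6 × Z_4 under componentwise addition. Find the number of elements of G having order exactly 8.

0

An element (a,b) has order lcm(ord(a), ord(b)); count pairs with lcm equal to 8.
Enumerating gives 0 such elements.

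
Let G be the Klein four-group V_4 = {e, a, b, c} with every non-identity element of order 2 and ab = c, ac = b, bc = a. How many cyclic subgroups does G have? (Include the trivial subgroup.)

4

Group the elements of G by the cyclic subgroup they generate; each cyclic subgroup of order d accounts for φ(d) elements.
Cyclic subgroups by order — order 1: 1; order 2: 3.
Total: 4.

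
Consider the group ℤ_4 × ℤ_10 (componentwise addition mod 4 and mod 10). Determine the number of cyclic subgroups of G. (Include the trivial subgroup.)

12

Group the elements of G by the cyclic subgroup they generate; each cyclic subgroup of order d accounts for φ(d) elements.
Cyclic subgroups by order — order 1: 1; order 2: 3; order 4: 2; order 5: 1; order 10: 3; order 20: 2.
Total: 12.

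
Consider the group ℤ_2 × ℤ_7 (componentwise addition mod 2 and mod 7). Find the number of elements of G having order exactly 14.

An element (a,b) has order lcm(ord(a), ord(b)); count pairs with lcm equal to 14.
Enumerating gives 6 such elements.

6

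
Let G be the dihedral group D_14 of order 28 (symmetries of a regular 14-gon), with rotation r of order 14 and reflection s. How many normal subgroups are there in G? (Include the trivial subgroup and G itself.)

G has 28 subgroups. Checking conjugation-invariance by order — order 1: 1/1 normal; order 2: 1/15 normal; order 4: 0/7 normal; order 7: 1/1 normal; order 14: 3/3 normal; order 28: 1/1 normal.
Total normal subgroups: 7.

7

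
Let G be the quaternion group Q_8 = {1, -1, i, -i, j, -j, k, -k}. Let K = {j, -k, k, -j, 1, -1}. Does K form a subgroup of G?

No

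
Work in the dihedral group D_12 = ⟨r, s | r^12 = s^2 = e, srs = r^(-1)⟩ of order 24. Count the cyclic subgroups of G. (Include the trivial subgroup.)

Group the elements of G by the cyclic subgroup they generate; each cyclic subgroup of order d accounts for φ(d) elements.
Cyclic subgroups by order — order 1: 1; order 2: 13; order 3: 1; order 4: 1; order 6: 1; order 12: 1.
Total: 18.

18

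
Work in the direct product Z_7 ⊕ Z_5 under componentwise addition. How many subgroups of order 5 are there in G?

|G| = 35 and 5 | 35, so subgroups of order 5 are possible by Lagrange.
The subgroups of order 5 are: {(0,0), (0,1), (0,2), (0,3), (0,4)}.
So G has 1 subgroup of order 5.

1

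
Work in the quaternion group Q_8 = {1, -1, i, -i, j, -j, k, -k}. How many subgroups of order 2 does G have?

|G| = 8 and 2 | 8, so subgroups of order 2 are possible by Lagrange.
The subgroups of order 2 are: {1, -1}.
So G has 1 subgroup of order 2.

1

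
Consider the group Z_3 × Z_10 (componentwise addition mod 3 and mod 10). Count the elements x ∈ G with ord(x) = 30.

8

An element (a,b) has order lcm(ord(a), ord(b)); count pairs with lcm equal to 30.
Enumerating gives 8 such elements.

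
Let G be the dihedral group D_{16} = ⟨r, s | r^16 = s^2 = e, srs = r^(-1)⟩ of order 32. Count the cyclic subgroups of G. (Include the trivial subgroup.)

21

A cyclic subgroup of order d is generated by each of its φ(d) elements of order d, so the cyclic subgroups of order d number (#elements of order d)/φ(d).
Cyclic subgroups by order — order 1: 1; order 2: 17; order 4: 1; order 8: 1; order 16: 1.
Total: 21.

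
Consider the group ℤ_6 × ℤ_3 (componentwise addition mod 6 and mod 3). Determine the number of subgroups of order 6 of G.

|G| = 18 and 6 | 18, so subgroups of order 6 are possible by Lagrange.
The subgroups of order 6 are: {(0,0), (0,1), (0,2), (3,0), (3,1), (3,2)}; {(0,0), (1,0), (2,0), (3,0), (4,0), (5,0)}; {(0,0), (1,1), (2,2), (3,0), (4,1), (5,2)}; {(0,0), (1,2), (2,1), (3,0), (4,2), (5,1)}.
So G has 4 subgroups of order 6.

4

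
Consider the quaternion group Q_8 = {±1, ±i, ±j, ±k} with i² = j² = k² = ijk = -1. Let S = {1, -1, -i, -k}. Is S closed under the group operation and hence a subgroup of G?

-k ∈ S but its inverse k ∉ S, so S is not a subgroup.

No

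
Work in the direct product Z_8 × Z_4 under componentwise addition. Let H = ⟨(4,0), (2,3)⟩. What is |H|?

8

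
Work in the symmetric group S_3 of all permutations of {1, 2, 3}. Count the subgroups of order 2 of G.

3

|G| = 6 and 2 | 6, so subgroups of order 2 are possible by Lagrange.
The subgroups of order 2 are: {e, (1 2)}; {e, (1 3)}; {e, (2 3)}.
So G has 3 subgroups of order 2.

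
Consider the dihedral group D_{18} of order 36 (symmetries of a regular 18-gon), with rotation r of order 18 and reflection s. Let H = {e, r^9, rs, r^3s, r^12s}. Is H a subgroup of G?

No

|H| = 5 does not divide |G| = 36, so by Lagrange H is not a subgroup.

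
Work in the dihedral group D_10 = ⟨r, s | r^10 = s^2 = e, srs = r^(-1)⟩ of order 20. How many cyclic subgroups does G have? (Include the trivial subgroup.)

Each element a generates a cyclic subgroup ⟨a⟩; distinct elements may generate the same one (a cyclic group of order d has φ(d) generators).
Cyclic subgroups by order — order 1: 1; order 2: 11; order 5: 1; order 10: 1.
Total: 14.

14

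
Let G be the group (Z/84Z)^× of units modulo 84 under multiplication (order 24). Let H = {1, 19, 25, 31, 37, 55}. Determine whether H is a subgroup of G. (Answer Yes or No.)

|H| = 6 divides |G| = 24, consistent with Lagrange.
H contains the identity, every element's inverse is in H, and H is closed under ·: it is a subgroup.
In fact H = ⟨19⟩.

Yes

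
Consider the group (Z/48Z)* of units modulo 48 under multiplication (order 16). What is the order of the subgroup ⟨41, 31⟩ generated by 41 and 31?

|⟨41⟩| = 2 and |⟨31⟩| = 2, so |H| is a multiple of lcm(2, 2) = 2 and divides |G| = 16.
Closing under the operation: H = {1, 23, 31, 41}, so |H| = 4.

4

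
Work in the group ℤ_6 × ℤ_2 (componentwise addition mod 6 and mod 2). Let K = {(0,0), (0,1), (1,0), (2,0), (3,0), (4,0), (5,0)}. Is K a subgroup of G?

No

|K| = 7 does not divide |G| = 12, so by Lagrange K is not a subgroup.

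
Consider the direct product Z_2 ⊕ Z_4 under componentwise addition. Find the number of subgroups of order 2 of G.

|G| = 8 and 2 | 8, so subgroups of order 2 are possible by Lagrange.
The subgroups of order 2 are: {(0,0), (0,2)}; {(0,0), (1,0)}; {(0,0), (1,2)}.
So G has 3 subgroups of order 2.

3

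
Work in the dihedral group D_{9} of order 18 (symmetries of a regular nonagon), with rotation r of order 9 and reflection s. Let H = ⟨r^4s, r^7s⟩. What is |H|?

6

|⟨r^4s⟩| = 2 and |⟨r^7s⟩| = 2, so |H| is a multiple of lcm(2, 2) = 2 and divides |G| = 18.
Closing under the operation: H = {e, r^3, r^6, rs, r^4s, r^7s}, so |H| = 6.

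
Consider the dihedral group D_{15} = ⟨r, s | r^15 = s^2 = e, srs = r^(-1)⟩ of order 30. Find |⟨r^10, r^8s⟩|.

6

|⟨r^10⟩| = 3 and |⟨r^8s⟩| = 2, so |H| is a multiple of lcm(3, 2) = 6 and divides |G| = 30.
Closing under the operation: H = {e, r^5, r^10, r^3s, r^8s, r^13s}, so |H| = 6.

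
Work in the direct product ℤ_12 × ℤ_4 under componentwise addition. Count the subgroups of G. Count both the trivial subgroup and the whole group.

|G| = 48, so by Lagrange every subgroup order divides 48. Divisors: 1, 2, 3, 4, 6, 8, 12, 16, 24, 48.
Subgroups by order — order 1: 1; order 2: 3; order 3: 1; order 4: 7; order 6: 3; order 8: 3; order 12: 7; order 16: 1; order 24: 3; order 48: 1.
Total: 1 + 3 + 1 + 7 + 3 + 3 + 7 + 1 + 3 + 1 = 30.

30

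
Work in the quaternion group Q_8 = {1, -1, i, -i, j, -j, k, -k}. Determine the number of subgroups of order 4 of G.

|G| = 8 and 4 | 8, so subgroups of order 4 are possible by Lagrange.
The subgroups of order 4 are: {1, -1, i, -i}; {1, -1, j, -j}; {1, -1, k, -k}.
So G has 3 subgroups of order 4.

3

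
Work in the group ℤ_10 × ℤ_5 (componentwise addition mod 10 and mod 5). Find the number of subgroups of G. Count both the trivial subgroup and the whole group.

|G| = 50, so by Lagrange every subgroup order divides 50. Divisors: 1, 2, 5, 10, 25, 50.
Subgroups by order — order 1: 1; order 2: 1; order 5: 6; order 10: 6; order 25: 1; order 50: 1.
Total: 1 + 1 + 6 + 6 + 1 + 1 = 16.

16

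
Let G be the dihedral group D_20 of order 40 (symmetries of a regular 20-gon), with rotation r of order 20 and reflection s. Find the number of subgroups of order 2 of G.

|G| = 40 and 2 | 40, so subgroups of order 2 are possible by Lagrange.
The subgroups of order 2 are: {e, r^10}; {e, r^10s}; {e, r^11s}; {e, r^12s}; … (21 in all).
So G has 21 subgroups of order 2.

21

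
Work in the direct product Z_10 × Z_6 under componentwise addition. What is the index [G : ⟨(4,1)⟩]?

|⟨(4,1)⟩| = 30 and |G| = 60.
By Lagrange, [G : H] = |G|/|H| = 60/30 = 2.

2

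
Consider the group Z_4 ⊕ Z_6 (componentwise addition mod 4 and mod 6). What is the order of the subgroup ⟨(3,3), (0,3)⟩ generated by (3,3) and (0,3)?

8

|⟨(3,3)⟩| = 4 and |⟨(0,3)⟩| = 2, so |H| is a multiple of lcm(4, 2) = 4 and divides |G| = 24.
Closing under the operation: H = {(0,0), (0,3), (1,0), (1,3), (2,0), (2,3), (3,0), (3,3)}, so |H| = 8.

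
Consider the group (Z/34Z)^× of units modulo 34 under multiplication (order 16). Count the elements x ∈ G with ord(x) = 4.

2

The elements of order 4 are: 13, 21.
That's 2.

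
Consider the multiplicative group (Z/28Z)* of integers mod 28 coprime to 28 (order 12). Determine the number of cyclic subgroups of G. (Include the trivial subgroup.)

8

A cyclic subgroup of order d is generated by each of its φ(d) elements of order d, so the cyclic subgroups of order d number (#elements of order d)/φ(d).
Cyclic subgroups by order — order 1: 1; order 2: 3; order 3: 1; order 6: 3.
Total: 8.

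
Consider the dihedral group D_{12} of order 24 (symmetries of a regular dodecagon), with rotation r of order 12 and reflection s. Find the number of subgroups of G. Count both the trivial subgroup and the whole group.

34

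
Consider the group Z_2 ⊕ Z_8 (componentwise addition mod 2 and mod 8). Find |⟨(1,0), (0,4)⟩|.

4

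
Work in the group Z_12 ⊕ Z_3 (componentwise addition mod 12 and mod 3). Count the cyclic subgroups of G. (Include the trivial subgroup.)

A cyclic subgroup of order d is generated by each of its φ(d) elements of order d, so the cyclic subgroups of order d number (#elements of order d)/φ(d).
Cyclic subgroups by order — order 1: 1; order 2: 1; order 3: 4; order 4: 1; order 6: 4; order 12: 4.
Total: 15.

15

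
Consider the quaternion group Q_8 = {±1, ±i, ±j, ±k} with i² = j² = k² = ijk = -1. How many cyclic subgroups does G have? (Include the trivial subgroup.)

Group the elements of G by the cyclic subgroup they generate; each cyclic subgroup of order d accounts for φ(d) elements.
Cyclic subgroups by order — order 1: 1; order 2: 1; order 4: 3.
Total: 5.

5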